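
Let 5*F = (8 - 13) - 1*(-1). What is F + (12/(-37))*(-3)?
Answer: 32/185 ≈ 0.17297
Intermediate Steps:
F = -⅘ (F = ((8 - 13) - 1*(-1))/5 = (-5 + 1)/5 = (⅕)*(-4) = -⅘ ≈ -0.80000)
F + (12/(-37))*(-3) = -⅘ + (12/(-37))*(-3) = -⅘ + (12*(-1/37))*(-3) = -⅘ - 12/37*(-3) = -⅘ + 36/37 = 32/185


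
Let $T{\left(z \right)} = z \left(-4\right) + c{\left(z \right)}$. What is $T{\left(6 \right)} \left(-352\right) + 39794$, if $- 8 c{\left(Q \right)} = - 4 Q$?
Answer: $47186$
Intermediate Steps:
$c{\left(Q \right)} = \frac{Q}{2}$ ($c{\left(Q \right)} = - \frac{\left(-4\right) Q}{8} = \frac{Q}{2}$)
$T{\left(z \right)} = - \frac{7 z}{2}$ ($T{\left(z \right)} = z \left(-4\right) + \frac{z}{2} = - 4 z + \frac{z}{2} = - \frac{7 z}{2}$)
$T{\left(6 \right)} \left(-352\right) + 39794 = \left(- \frac{7}{2}\right) 6 \left(-352\right) + 39794 = \left(-21\right) \left(-352\right) + 39794 = 7392 + 39794 = 47186$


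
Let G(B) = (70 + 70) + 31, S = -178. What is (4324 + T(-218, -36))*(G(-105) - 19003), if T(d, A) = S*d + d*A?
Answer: -959980032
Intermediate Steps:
G(B) = 171 (G(B) = 140 + 31 = 171)
T(d, A) = -178*d + A*d (T(d, A) = -178*d + d*A = -178*d + A*d)
(4324 + T(-218, -36))*(G(-105) - 19003) = (4324 - 218*(-178 - 36))*(171 - 19003) = (4324 - 218*(-214))*(-18832) = (4324 + 46652)*(-18832) = 50976*(-18832) = -959980032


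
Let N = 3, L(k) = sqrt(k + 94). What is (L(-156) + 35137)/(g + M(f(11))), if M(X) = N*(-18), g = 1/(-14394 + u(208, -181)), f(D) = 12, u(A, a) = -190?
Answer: -512438008/787537 - 14584*I*sqrt(62)/787537 ≈ -650.68 - 0.14581*I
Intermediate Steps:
L(k) = sqrt(94 + k)
g = -1/14584 (g = 1/(-14394 - 190) = 1/(-14584) = -1/14584 ≈ -6.8568e-5)
M(X) = -54 (M(X) = 3*(-18) = -54)
(L(-156) + 35137)/(g + M(f(11))) = (sqrt(94 - 156) + 35137)/(-1/14584 - 54) = (sqrt(-62) + 35137)/(-787537/14584) = (I*sqrt(62) + 35137)*(-14584/787537) = (35137 + I*sqrt(62))*(-14584/787537) = -512438008/787537 - 14584*I*sqrt(62)/787537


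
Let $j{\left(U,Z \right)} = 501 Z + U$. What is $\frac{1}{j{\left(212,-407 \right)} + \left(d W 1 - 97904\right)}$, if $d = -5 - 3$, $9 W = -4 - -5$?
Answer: $- \frac{9}{2714399} \approx -3.3157 \cdot 10^{-6}$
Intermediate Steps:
$W = \frac{1}{9}$ ($W = \frac{-4 - -5}{9} = \frac{-4 + 5}{9} = \frac{1}{9} \cdot 1 = \frac{1}{9} \approx 0.11111$)
$d = -8$ ($d = -5 - 3 = -8$)
$j{\left(U,Z \right)} = U + 501 Z$
$\frac{1}{j{\left(212,-407 \right)} + \left(d W 1 - 97904\right)} = \frac{1}{\left(212 + 501 \left(-407\right)\right) - \left(97904 - \left(-8\right) \frac{1}{9} \cdot 1\right)} = \frac{1}{\left(212 - 203907\right) - \frac{881144}{9}} = \frac{1}{-203695 - \frac{881144}{9}} = \frac{1}{- \frac{2714399}{9}} = - \frac{9}{2714399}$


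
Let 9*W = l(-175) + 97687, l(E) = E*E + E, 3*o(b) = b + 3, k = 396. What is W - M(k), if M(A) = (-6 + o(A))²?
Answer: -17024/9 ≈ -1891.6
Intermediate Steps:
o(b) = 1 + b/3 (o(b) = (b + 3)/3 = (3 + b)/3 = 1 + b/3)
l(E) = E + E² (l(E) = E² + E = E + E²)
M(A) = (-5 + A/3)² (M(A) = (-6 + (1 + A/3))² = (-5 + A/3)²)
W = 128137/9 (W = (-175*(1 - 175) + 97687)/9 = (-175*(-174) + 97687)/9 = (30450 + 97687)/9 = (⅑)*128137 = 128137/9 ≈ 14237.)
W - M(k) = 128137/9 - (-15 + 396)²/9 = 128137/9 - 381²/9 = 128137/9 - 145161/9 = 128137/9 - 1*16129 = 128137/9 - 16129 = -17024/9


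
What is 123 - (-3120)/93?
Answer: 4853/31 ≈ 156.55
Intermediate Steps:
123 - (-3120)/93 = 123 - 78*(-40/93) = 123 + 1040/31 = 4853/31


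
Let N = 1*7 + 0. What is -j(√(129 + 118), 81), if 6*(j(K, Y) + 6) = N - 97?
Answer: 21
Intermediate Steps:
N = 7 (N = 7 + 0 = 7)
j(K, Y) = -21 (j(K, Y) = -6 + (7 - 97)/6 = -6 + (⅙)*(-90) = -6 - 15 = -21)
-j(√(129 + 118), 81) = -1*(-21) = 21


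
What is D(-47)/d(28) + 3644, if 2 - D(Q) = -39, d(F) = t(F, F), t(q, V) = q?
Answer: 102073/28 ≈ 3645.5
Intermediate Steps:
d(F) = F
D(Q) = 41 (D(Q) = 2 - 1*(-39) = 2 + 39 = 41)
D(-47)/d(28) + 3644 = 41/28 + 3644 = 102073/28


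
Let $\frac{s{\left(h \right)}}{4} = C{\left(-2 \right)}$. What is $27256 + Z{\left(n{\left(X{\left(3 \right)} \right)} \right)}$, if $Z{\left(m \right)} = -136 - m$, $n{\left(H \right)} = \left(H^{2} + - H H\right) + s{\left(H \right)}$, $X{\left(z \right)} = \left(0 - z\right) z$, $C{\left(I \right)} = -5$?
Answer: $27140$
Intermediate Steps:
$s{\left(h \right)} = -20$ ($s{\left(h \right)} = 4 \left(-5\right) = -20$)
$X{\left(z \right)} = - z^{2}$ ($X{\left(z \right)} = - z z = - z^{2}$)
$n{\left(H \right)} = -20$ ($n{\left(H \right)} = \left(H^{2} + - H H\right) - 20 = \left(H^{2} - H^{2}\right) - 20 = 0 - 20 = -20$)
$27256 + Z{\left(n{\left(X{\left(3 \right)} \right)} \right)} = 27256 - 116 = 27140$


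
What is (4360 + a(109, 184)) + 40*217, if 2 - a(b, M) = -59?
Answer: 13101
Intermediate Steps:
a(b, M) = 61 (a(b, M) = 2 - 1*(-59) = 2 + 59 = 61)
(4360 + a(109, 184)) + 40*217 = (4360 + 61) + 40*217 = 4421 + 8680 = 13101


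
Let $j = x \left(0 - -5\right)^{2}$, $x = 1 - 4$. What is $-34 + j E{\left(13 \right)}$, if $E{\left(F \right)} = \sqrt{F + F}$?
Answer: $-34 - 75 \sqrt{26} \approx -416.43$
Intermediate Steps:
$E{\left(F \right)} = \sqrt{2} \sqrt{F}$ ($E{\left(F \right)} = \sqrt{2 F} = \sqrt{2} \sqrt{F}$)
$x = -3$
$j = -75$ ($j = - 3 \left(0 - -5\right)^{2} = - 3 \left(0 + 5\right)^{2} = - 3 \cdot 5^{2} = \left(-3\right) 25 = -75$)
$-34 + j E{\left(13 \right)} = -34 - 75 \sqrt{2} \sqrt{13} = -34 - 75 \sqrt{26}$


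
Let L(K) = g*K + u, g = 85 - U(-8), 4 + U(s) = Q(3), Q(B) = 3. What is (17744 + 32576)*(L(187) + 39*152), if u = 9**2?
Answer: 1111619120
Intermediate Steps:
U(s) = -1 (U(s) = -4 + 3 = -1)
u = 81
g = 86 (g = 85 - 1*(-1) = 85 + 1 = 86)
L(K) = 81 + 86*K (L(K) = 86*K + 81 = 81 + 86*K)
(17744 + 32576)*(L(187) + 39*152) = (17744 + 32576)*((81 + 86*187) + 39*152) = 50320*((81 + 16082) + 5928) = 50320*(16163 + 5928) = 50320*22091 = 1111619120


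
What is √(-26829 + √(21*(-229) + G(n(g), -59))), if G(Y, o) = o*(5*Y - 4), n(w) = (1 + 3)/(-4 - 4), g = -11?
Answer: √(-107316 + 2*I*√17702)/2 ≈ 0.20307 + 163.8*I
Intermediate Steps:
n(w) = -½ (n(w) = 4/(-8) = 4*(-⅛) = -½)
G(Y, o) = o*(-4 + 5*Y)
√(-26829 + √(21*(-229) + G(n(g), -59))) = √(-26829 + √(21*(-229) - 59*(-4 + 5*(-½)))) = √(-26829 + √(-4809 - 59*(-4 - 5/2))) = √(-26829 + √(-4809 - 59*(-13/2))) = √(-26829 + √(-4809 + 767/2)) = √(-26829 + √(-8851/2)) = √(-26829 + I*√17702/2)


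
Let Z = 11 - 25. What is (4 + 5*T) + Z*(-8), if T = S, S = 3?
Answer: 131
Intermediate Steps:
T = 3
Z = -14
(4 + 5*T) + Z*(-8) = (4 + 5*3) - 14*(-8) = (4 + 15) + 112 = 19 + 112 = 131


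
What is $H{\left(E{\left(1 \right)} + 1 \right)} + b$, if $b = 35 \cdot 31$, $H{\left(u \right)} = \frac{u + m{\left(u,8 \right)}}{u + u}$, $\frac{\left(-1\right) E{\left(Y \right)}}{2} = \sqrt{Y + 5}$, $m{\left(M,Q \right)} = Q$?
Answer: $\frac{49925}{46} - \frac{8 \sqrt{6}}{23} \approx 1084.5$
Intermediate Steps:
$E{\left(Y \right)} = - 2 \sqrt{5 + Y}$ ($E{\left(Y \right)} = - 2 \sqrt{Y + 5} = - 2 \sqrt{5 + Y}$)
$H{\left(u \right)} = \frac{8 + u}{2 u}$ ($H{\left(u \right)} = \frac{u + 8}{u + u} = \frac{8 + u}{2 u}$)
$b = 1085$
$H{\left(E{\left(1 \right)} + 1 \right)} + b = \frac{8 + \left(- 2 \sqrt{5 + 1} + 1\right)}{2 \left(- 2 \sqrt{5 + 1} + 1\right)} + 1085 = \frac{8 + \left(- 2 \sqrt{6} + 1\right)}{2 \left(- 2 \sqrt{6} + 1\right)} + 1085 = \frac{8 + \left(1 - 2 \sqrt{6}\right)}{2 \left(1 - 2 \sqrt{6}\right)} + 1085 = \frac{9 - 2 \sqrt{6}}{2 \left(1 - 2 \sqrt{6}\right)} + 1085 = 1085 + \frac{9 - 2 \sqrt{6}}{2 \left(1 - 2 \sqrt{6}\right)}$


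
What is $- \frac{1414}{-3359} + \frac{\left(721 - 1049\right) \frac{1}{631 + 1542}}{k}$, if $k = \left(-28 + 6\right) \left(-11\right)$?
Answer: $\frac{9054546}{21541267} \approx 0.42033$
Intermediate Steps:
$k = 242$ ($k = \left(-22\right) \left(-11\right) = 242$)
$- \frac{1414}{-3359} + \frac{\left(721 - 1049\right) \frac{1}{631 + 1542}}{k} = - \frac{1414}{-3359} + \frac{\left(721 - 1049\right) \frac{1}{631 + 1542}}{242} = \left(-1414\right) \left(- \frac{1}{3359}\right) + - \frac{328}{2173} \cdot \frac{1}{242} = \frac{1414}{3359} + \left(-328\right) \frac{1}{2173} \cdot \frac{1}{242} = \frac{1414}{3359} - \frac{4}{6413} = \frac{9054546}{21541267}$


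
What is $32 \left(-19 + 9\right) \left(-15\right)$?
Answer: $4800$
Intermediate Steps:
$32 \left(-19 + 9\right) \left(-15\right) = 32 \left(-10\right) \left(-15\right) = \left(-320\right) \left(-15\right) = 4800$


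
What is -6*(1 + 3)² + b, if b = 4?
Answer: -92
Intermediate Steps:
-6*(1 + 3)² + b = -6*(1 + 3)² + 4 = -6*4² + 4 = -6*16 + 4 = -96 + 4 = -92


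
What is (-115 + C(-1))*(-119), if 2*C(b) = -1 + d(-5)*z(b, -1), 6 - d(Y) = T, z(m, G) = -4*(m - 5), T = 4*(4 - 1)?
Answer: 44625/2 ≈ 22313.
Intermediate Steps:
T = 12 (T = 4*3 = 12)
z(m, G) = 20 - 4*m (z(m, G) = -4*(-5 + m) = 20 - 4*m)
d(Y) = -6 (d(Y) = 6 - 1*12 = 6 - 12 = -6)
C(b) = -121/2 + 12*b (C(b) = (-1 - 6*(20 - 4*b))/2 = (-1 + (-120 + 24*b))/2 = (-121 + 24*b)/2 = -121/2 + 12*b)
(-115 + C(-1))*(-119) = (-115 + (-121/2 + 12*(-1)))*(-119) = (-115 + (-121/2 - 12))*(-119) = (-115 - 145/2)*(-119) = -375/2*(-119) = 44625/2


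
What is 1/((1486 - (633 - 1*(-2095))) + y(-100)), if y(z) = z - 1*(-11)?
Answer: -1/1331 ≈ -0.00075131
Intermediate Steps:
y(z) = 11 + z (y(z) = z + 11 = 11 + z)
1/((1486 - (633 - 1*(-2095))) + y(-100)) = 1/((1486 - (633 - 1*(-2095))) + (11 - 100)) = 1/((1486 - (633 + 2095)) - 89) = 1/((1486 - 1*2728) - 89) = 1/((1486 - 2728) - 89) = 1/(-1242 - 89) = 1/(-1331) = -1/1331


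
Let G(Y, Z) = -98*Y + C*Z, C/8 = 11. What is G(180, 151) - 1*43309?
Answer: -47661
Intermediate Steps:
C = 88 (C = 8*11 = 88)
G(Y, Z) = -98*Y + 88*Z
G(180, 151) - 1*43309 = (-98*180 + 88*151) - 1*43309 = (-17640 + 13288) - 43309 = -4352 - 43309 = -47661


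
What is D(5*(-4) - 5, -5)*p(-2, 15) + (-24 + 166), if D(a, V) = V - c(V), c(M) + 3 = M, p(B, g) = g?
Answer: 187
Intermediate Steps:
c(M) = -3 + M
D(a, V) = 3 (D(a, V) = V - (-3 + V) = V + (3 - V) = 3)
D(5*(-4) - 5, -5)*p(-2, 15) + (-24 + 166) = 3*15 + (-24 + 166) = 45 + 142 = 187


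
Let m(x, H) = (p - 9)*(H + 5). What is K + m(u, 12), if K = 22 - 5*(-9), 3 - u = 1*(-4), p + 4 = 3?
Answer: -103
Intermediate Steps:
p = -1 (p = -4 + 3 = -1)
u = 7 (u = 3 - (-4) = 3 - 1*(-4) = 3 + 4 = 7)
K = 67 (K = 22 + 45 = 67)
m(x, H) = -50 - 10*H (m(x, H) = (-1 - 9)*(H + 5) = -10*(5 + H) = -50 - 10*H)
K + m(u, 12) = 67 + (-50 - 10*12) = 67 + (-50 - 120) = 67 - 170 = -103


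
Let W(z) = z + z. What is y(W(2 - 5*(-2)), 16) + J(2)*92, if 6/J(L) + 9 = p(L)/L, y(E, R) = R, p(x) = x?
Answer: -53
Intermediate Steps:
W(z) = 2*z
J(L) = -3/4 (J(L) = 6/(-9 + L/L) = 6/(-9 + 1) = 6/(-8) = 6*(-1/8) = -3/4)
y(W(2 - 5*(-2)), 16) + J(2)*92 = 16 - 3/4*92 = 16 - 69 = -53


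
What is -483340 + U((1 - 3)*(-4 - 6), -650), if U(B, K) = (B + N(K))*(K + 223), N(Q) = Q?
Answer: -214330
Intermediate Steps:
U(B, K) = (223 + K)*(B + K) (U(B, K) = (B + K)*(K + 223) = (B + K)*(223 + K) = (223 + K)*(B + K))
-483340 + U((1 - 3)*(-4 - 6), -650) = -483340 + ((-650)**2 + 223*((1 - 3)*(-4 - 6)) + 223*(-650) + ((1 - 3)*(-4 - 6))*(-650)) = -483340 + (422500 + 223*(-2*(-10)) - 144950 - 2*(-10)*(-650)) = -483340 + (422500 + 223*20 - 144950 + 20*(-650)) = -483340 + (422500 + 4460 - 144950 - 13000) = -483340 + 269010 = -214330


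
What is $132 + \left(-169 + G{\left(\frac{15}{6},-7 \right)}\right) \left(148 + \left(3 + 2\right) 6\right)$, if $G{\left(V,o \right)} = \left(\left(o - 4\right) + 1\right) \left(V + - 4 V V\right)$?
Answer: $10100$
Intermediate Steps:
$G{\left(V,o \right)} = \left(-3 + o\right) \left(V - 4 V^{2}\right)$ ($G{\left(V,o \right)} = \left(\left(-4 + o\right) + 1\right) \left(V - 4 V^{2}\right) = \left(-3 + o\right) \left(V - 4 V^{2}\right)$)
$132 + \left(-169 + G{\left(\frac{15}{6},-7 \right)}\right) \left(148 + \left(3 + 2\right) 6\right) = 132 + \left(-169 + \frac{15}{6} \left(-3 - 7 + 12 \cdot \frac{15}{6} - 4 \cdot \frac{15}{6} \left(-7\right)\right)\right) \left(148 + \left(3 + 2\right) 6\right) = 132 + \left(-169 + 15 \cdot \frac{1}{6} \left(-3 - 7 + 12 \cdot 15 \cdot \frac{1}{6} - 4 \cdot 15 \cdot \frac{1}{6} \left(-7\right)\right)\right) \left(148 + 5 \cdot 6\right) = 132 + \left(-169 + \frac{5 \left(-3 - 7 + 12 \cdot \frac{5}{2} - 10 \left(-7\right)\right)}{2}\right) \left(148 + 30\right) = 132 + \left(-169 + \frac{5 \left(-3 - 7 + 30 + 70\right)}{2}\right) 178 = 132 + \left(-169 + \frac{5}{2} \cdot 90\right) 178 = 132 + \left(-169 + 225\right) 178 = 132 + 56 \cdot 178 = 132 + 9968 = 10100$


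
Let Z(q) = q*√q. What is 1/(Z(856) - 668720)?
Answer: -41795/27909951024 - 107*√214/27909951024 ≈ -1.5536e-6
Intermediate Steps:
Z(q) = q^(3/2)
1/(Z(856) - 668720) = 1/(856^(3/2) - 668720) = 1/(1712*√214 - 668720) = 1/(-668720 + 1712*√214)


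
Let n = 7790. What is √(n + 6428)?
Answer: √14218 ≈ 119.24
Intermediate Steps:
√(n + 6428) = √(7790 + 6428) = √14218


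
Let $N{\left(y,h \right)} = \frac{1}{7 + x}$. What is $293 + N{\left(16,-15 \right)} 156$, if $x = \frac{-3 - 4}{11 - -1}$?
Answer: $\frac{24433}{77} \approx 317.31$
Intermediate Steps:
$x = - \frac{7}{12}$ ($x = - \frac{7}{11 + \left(-2 + 3\right)} = - \frac{7}{11 + 1} = - \frac{7}{12} \approx -0.58333$)
$N{\left(y,h \right)} = \frac{12}{77}$ ($N{\left(y,h \right)} = \frac{1}{7 - \frac{7}{12}} = \frac{1}{\frac{77}{12}} = \frac{12}{77}$)
$293 + N{\left(16,-15 \right)} 156 = 293 + \frac{12}{77} \cdot 156 = 293 + \frac{1872}{77} = \frac{24433}{77}$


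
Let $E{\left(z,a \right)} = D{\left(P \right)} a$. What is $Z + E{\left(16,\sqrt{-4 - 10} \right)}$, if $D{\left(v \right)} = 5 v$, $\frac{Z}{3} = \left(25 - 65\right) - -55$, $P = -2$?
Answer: $45 - 10 i \sqrt{14} \approx 45.0 - 37.417 i$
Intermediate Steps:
$Z = 45$ ($Z = 3 \left(\left(25 - 65\right) - -55\right) = 3 \left(-40 + 55\right) = 3 \cdot 15 = 45$)
$E{\left(z,a \right)} = - 10 a$ ($E{\left(z,a \right)} = 5 \left(-2\right) a = - 10 a$)
$Z + E{\left(16,\sqrt{-4 - 10} \right)} = 45 - 10 \sqrt{-4 - 10} = 45 - 10 \sqrt{-14} = 45 - 10 i \sqrt{14}$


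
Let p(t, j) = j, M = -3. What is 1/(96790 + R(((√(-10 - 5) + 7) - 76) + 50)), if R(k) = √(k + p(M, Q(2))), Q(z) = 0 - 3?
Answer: 1/(96790 + √(-22 + I*√15)) ≈ 1.0332e-5 - 5.0e-10*I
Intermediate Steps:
Q(z) = -3
R(k) = √(-3 + k) (R(k) = √(k - 3) = √(-3 + k))
1/(96790 + R(((√(-10 - 5) + 7) - 76) + 50)) = 1/(96790 + √(-3 + (((√(-10 - 5) + 7) - 76) + 50))) = 1/(96790 + √(-3 + (((√(-15) + 7) - 76) + 50))) = 1/(96790 + √(-3 + (((I*√15 + 7) - 76) + 50))) = 1/(96790 + √(-3 + (((7 + I*√15) - 76) + 50))) = 1/(96790 + √(-3 + ((-69 + I*√15) + 50))) = 1/(96790 + √(-3 + (-19 + I*√15))) = 1/(96790 + √(-22 + I*√15))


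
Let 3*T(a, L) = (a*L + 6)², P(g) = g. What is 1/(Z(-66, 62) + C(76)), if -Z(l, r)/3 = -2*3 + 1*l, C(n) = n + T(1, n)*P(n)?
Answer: 3/511900 ≈ 5.8605e-6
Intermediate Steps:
T(a, L) = (6 + L*a)²/3 (T(a, L) = (a*L + 6)²/3 = (L*a + 6)²/3 = (6 + L*a)²/3)
C(n) = n + n*(6 + n)²/3 (C(n) = n + ((6 + n*1)²/3)*n = n + ((6 + n)²/3)*n = n + n*(6 + n)²/3)
Z(l, r) = 18 - 3*l (Z(l, r) = -3*(-2*3 + 1*l) = -3*(-6 + l) = 18 - 3*l)
1/(Z(-66, 62) + C(76)) = 1/((18 - 3*(-66)) + (⅓)*76*(3 + (6 + 76)²)) = 1/((18 + 198) + (⅓)*76*(3 + 82²)) = 1/(216 + (⅓)*76*(3 + 6724)) = 1/(216 + (⅓)*76*6727) = 1/(216 + 511252/3) = 1/(511900/3) = 3/511900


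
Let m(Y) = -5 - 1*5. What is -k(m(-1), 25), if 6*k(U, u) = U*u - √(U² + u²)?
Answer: 125/3 + 5*√29/6 ≈ 46.154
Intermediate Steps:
m(Y) = -10 (m(Y) = -5 - 5 = -10)
k(U, u) = -√(U² + u²)/6 + U*u/6 (k(U, u) = (U*u - √(U² + u²))/6 = (-√(U² + u²) + U*u)/6 = -√(U² + u²)/6 + U*u/6)
-k(m(-1), 25) = -(-√((-10)² + 25²)/6 + (⅙)*(-10)*25) = -(-√(100 + 625)/6 - 125/3) = -(-5*√29/6 - 125/3) = -(-125/3 - 5*√29/6) = 125/3 + 5*√29/6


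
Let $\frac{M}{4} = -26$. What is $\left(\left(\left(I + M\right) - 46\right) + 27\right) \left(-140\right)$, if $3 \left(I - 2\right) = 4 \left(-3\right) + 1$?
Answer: $\frac{52360}{3} \approx 17453.0$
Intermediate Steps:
$M = -104$ ($M = 4 \left(-26\right) = -104$)
$I = - \frac{5}{3}$ ($I = 2 + \frac{4 \left(-3\right) + 1}{3} = 2 + \frac{-12 + 1}{3} = 2 + \frac{1}{3} \left(-11\right) = 2 - \frac{11}{3} = - \frac{5}{3} \approx -1.6667$)
$\left(\left(\left(I + M\right) - 46\right) + 27\right) \left(-140\right) = \left(\left(\left(- \frac{5}{3} - 104\right) - 46\right) + 27\right) \left(-140\right) = \left(\left(- \frac{317}{3} - 46\right) + 27\right) \left(-140\right) = \left(- \frac{455}{3} + 27\right) \left(-140\right) = \left(- \frac{374}{3}\right) \left(-140\right) = \frac{52360}{3}$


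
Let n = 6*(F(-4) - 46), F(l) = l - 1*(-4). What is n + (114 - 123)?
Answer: -285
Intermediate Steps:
F(l) = 4 + l (F(l) = l + 4 = 4 + l)
n = -276 (n = 6*((4 - 4) - 46) = 6*(0 - 46) = 6*(-46) = -276)
n + (114 - 123) = -276 + (114 - 123) = -276 - 9 = -285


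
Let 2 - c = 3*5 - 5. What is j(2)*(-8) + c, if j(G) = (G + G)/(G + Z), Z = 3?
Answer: -72/5 ≈ -14.400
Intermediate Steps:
j(G) = 2*G/(3 + G) (j(G) = (G + G)/(G + 3) = (2*G)/(3 + G) = 2*G/(3 + G))
c = -8 (c = 2 - (3*5 - 5) = 2 - (15 - 5) = 2 - 1*10 = 2 - 10 = -8)
j(2)*(-8) + c = (2*2/(3 + 2))*(-8) - 8 = (2*2/5)*(-8) - 8 = (2*2*(⅕))*(-8) - 8 = (⅘)*(-8) - 8 = -32/5 - 8 = -72/5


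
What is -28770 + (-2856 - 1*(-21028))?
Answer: -10598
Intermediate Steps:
-28770 + (-2856 - 1*(-21028)) = -28770 + (-2856 + 21028) = -28770 + 18172 = -10598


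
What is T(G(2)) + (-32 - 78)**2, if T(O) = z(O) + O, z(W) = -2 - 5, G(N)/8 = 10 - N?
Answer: 12157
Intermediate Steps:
G(N) = 80 - 8*N (G(N) = 8*(10 - N) = 80 - 8*N)
z(W) = -7
T(O) = -7 + O
T(G(2)) + (-32 - 78)**2 = (-7 + (80 - 8*2)) + (-32 - 78)**2 = (-7 + (80 - 16)) + (-110)**2 = (-7 + 64) + 12100 = 57 + 12100 = 12157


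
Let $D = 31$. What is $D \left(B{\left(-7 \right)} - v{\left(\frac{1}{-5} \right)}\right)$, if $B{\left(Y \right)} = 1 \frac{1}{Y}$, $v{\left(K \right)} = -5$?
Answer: $\frac{1054}{7} \approx 150.57$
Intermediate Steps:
$B{\left(Y \right)} = \frac{1}{Y}$
$D \left(B{\left(-7 \right)} - v{\left(\frac{1}{-5} \right)}\right) = 31 \left(\frac{1}{-7} - -5\right) = 31 \left(- \frac{1}{7} + 5\right) = 31 \cdot \frac{34}{7} = \frac{1054}{7}$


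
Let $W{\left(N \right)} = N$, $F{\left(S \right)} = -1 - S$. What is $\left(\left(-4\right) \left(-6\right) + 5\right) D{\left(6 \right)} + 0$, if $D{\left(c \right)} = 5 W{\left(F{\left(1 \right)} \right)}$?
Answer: $-290$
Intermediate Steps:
$D{\left(c \right)} = -10$ ($D{\left(c \right)} = 5 \left(-1 - 1\right) = 5 \left(-2\right) = -10$)
$\left(\left(-4\right) \left(-6\right) + 5\right) D{\left(6 \right)} + 0 = \left(\left(-4\right) \left(-6\right) + 5\right) \left(-10\right) + 0 = \left(24 + 5\right) \left(-10\right) + 0 = 29 \left(-10\right) + 0 = -290 + 0 = -290$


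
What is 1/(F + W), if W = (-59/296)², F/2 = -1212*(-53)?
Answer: 87616/11256206233 ≈ 7.7838e-6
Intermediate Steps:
F = 128472 (F = 2*(-1212*(-53)) = 2*64236 = 128472)
W = 3481/87616 (W = (-59*1/296)² = (-59/296)² = 3481/87616 ≈ 0.039730)
1/(F + W) = 1/(128472 + 3481/87616) = 1/(11256206233/87616) = 87616/11256206233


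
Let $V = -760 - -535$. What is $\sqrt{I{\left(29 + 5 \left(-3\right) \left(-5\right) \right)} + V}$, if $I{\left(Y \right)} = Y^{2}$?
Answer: $\sqrt{10591} \approx 102.91$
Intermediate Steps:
$V = -225$ ($V = -760 + 535 = -225$)
$\sqrt{I{\left(29 + 5 \left(-3\right) \left(-5\right) \right)} + V} = \sqrt{\left(29 + 5 \left(-3\right) \left(-5\right)\right)^{2} - 225} = \sqrt{\left(29 - -75\right)^{2} - 225} = \sqrt{\left(29 + 75\right)^{2} - 225} = \sqrt{104^{2} - 225} = \sqrt{10816 - 225} = \sqrt{10591}$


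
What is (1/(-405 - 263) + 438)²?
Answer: 85604811889/446224 ≈ 1.9184e+5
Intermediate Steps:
(1/(-405 - 263) + 438)² = (1/(-668) + 438)² = (-1/668 + 438)² = (292583/668)² = 85604811889/446224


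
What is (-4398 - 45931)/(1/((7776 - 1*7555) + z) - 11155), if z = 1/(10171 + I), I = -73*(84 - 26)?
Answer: 66035573662/14636224153 ≈ 4.5118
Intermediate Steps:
I = -4234 (I = -73*58 = -4234)
z = 1/5937 (z = 1/(10171 - 4234) = 1/5937 ≈ 0.00016844)
(-4398 - 45931)/(1/((7776 - 1*7555) + z) - 11155) = (-4398 - 45931)/(1/((7776 - 1*7555) + 1/5937) - 11155) = -50329/(1/((7776 - 7555) + 1/5937) - 11155) = -50329/(1/(221 + 1/5937) - 11155) = -50329/(1/(1312078/5937) - 11155) = -50329/(5937/1312078 - 11155) = -50329/(-14636224153/1312078) = -50329*(-1312078/14636224153) = 66035573662/14636224153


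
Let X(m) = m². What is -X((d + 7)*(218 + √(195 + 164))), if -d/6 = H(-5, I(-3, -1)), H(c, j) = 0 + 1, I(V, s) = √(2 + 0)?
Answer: -(218 + √359)² ≈ -56144.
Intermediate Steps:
I(V, s) = √2
H(c, j) = 1
d = -6 (d = -6*1 = -6)
-X((d + 7)*(218 + √(195 + 164))) = -((-6 + 7)*(218 + √(195 + 164)))² = -(1*(218 + √359))² = -(218 + √359)²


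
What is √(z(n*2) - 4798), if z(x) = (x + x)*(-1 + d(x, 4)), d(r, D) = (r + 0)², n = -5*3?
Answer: I*√58738 ≈ 242.36*I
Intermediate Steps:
n = -15
d(r, D) = r²
z(x) = 2*x*(-1 + x²) (z(x) = (x + x)*(-1 + x²) = (2*x)*(-1 + x²) = 2*x*(-1 + x²))
√(z(n*2) - 4798) = √(2*(-15*2)*(-1 + (-15*2)²) - 4798) = √(2*(-30)*(-1 + (-30)²) - 4798) = √(2*(-30)*(-1 + 900) - 4798) = √(2*(-30)*899 - 4798) = √(-53940 - 4798) = √(-58738) = I*√58738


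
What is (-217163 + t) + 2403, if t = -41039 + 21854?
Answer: -233945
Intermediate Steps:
t = -19185
(-217163 + t) + 2403 = (-217163 - 19185) + 2403 = -236348 + 2403 = -233945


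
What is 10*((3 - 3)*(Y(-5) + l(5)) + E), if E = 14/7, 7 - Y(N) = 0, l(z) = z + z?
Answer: 20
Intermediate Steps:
l(z) = 2*z
Y(N) = 7 (Y(N) = 7 - 1*0 = 7 + 0 = 7)
E = 2 (E = 14*(⅐) = 2)
10*((3 - 3)*(Y(-5) + l(5)) + E) = 10*((3 - 3)*(7 + 2*5) + 2) = 10*(0*(7 + 10) + 2) = 10*(0*17 + 2) = 10*(0 + 2) = 10*2 = 20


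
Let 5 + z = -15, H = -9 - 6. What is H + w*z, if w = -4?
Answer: 65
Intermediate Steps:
H = -15
z = -20 (z = -5 - 15 = -20)
H + w*z = -15 - 4*(-20) = -15 + 80 = 65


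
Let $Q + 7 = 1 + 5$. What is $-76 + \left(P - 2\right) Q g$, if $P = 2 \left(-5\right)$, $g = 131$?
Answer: $1496$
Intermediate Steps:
$Q = -1$ ($Q = -7 + \left(1 + 5\right) = -7 + 6 = -1$)
$P = -10$
$-76 + \left(P - 2\right) Q g = -76 + \left(-10 - 2\right) \left(-1\right) 131 = -76 + \left(-12\right) \left(-1\right) 131 = -76 + 12 \cdot 131 = -76 + 1572 = 1496$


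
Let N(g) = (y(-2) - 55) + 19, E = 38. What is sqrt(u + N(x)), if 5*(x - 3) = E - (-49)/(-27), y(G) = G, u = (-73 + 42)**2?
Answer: sqrt(923) ≈ 30.381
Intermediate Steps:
u = 961 (u = (-31)**2 = 961)
x = 1382/135 (x = 3 + (38 - (-49)/(-27))/5 = 3 + (38 - (-49)*(-1)/27)/5 = 3 + (38 - 1*49/27)/5 = 3 + (38 - 49/27)/5 = 3 + (1/5)*(977/27) = 3 + 977/135 = 1382/135 ≈ 10.237)
N(g) = -38 (N(g) = (-2 - 55) + 19 = -57 + 19 = -38)
sqrt(u + N(x)) = sqrt(961 - 38) = sqrt(923)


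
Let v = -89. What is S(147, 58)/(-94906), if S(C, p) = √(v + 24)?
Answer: -I*√65/94906 ≈ -8.495e-5*I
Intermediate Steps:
S(C, p) = I*√65 (S(C, p) = √(-89 + 24) = √(-65) = I*√65)
S(147, 58)/(-94906) = (I*√65)/(-94906) = (I*√65)*(-1/94906) = -I*√65/94906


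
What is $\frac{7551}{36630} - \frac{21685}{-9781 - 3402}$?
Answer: $\frac{99318487}{53654810} \approx 1.8511$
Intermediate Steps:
$\frac{7551}{36630} - \frac{21685}{-9781 - 3402} = 7551 \cdot \frac{1}{36630} - \frac{21685}{-13183} = \frac{839}{4070} - - \frac{21685}{13183} = \frac{839}{4070} + \frac{21685}{13183} = \frac{99318487}{53654810}$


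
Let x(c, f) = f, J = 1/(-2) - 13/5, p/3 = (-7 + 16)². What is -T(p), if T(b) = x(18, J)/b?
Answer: 31/2430 ≈ 0.012757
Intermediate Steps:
p = 243 (p = 3*(-7 + 16)² = 3*9² = 3*81 = 243)
J = -31/10 (J = 1*(-½) - 13*⅕ = -½ - 13/5 = -31/10 ≈ -3.1000)
T(b) = -31/(10*b)
-T(p) = -(-31)/(10*243) = -1*(-31/2430) = 31/2430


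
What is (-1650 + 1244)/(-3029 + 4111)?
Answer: -203/541 ≈ -0.37523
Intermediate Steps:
(-1650 + 1244)/(-3029 + 4111) = -406/1082 = -406*1/1082 = -203/541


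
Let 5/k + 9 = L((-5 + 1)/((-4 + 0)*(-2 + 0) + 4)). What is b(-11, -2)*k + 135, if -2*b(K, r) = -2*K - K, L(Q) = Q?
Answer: 8055/56 ≈ 143.84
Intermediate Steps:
b(K, r) = 3*K/2 (b(K, r) = -(-2*K - K)/2 = -(-3)*K/2 = 3*K/2)
k = -15/28 (k = 5/(-9 + (-5 + 1)/((-4 + 0)*(-2 + 0) + 4)) = 5/(-9 - 4/(-4*(-2) + 4)) = 5/(-9 - 4/(8 + 4)) = 5/(-9 - 4/12) = 5/(-9 - 4*1/12) = 5/(-9 - 1/3) = 5/(-28/3) = 5*(-3/28) = -15/28 ≈ -0.53571)
b(-11, -2)*k + 135 = ((3/2)*(-11))*(-15/28) + 135 = -33/2*(-15/28) + 135 = 495/56 + 135 = 8055/56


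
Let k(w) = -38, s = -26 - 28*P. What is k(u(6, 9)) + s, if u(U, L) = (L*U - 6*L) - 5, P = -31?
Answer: 804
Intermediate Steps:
u(U, L) = -5 - 6*L + L*U (u(U, L) = (-6*L + L*U) - 5 = -5 - 6*L + L*U)
s = 842 (s = -26 - 28*(-31) = -26 + 868 = 842)
k(u(6, 9)) + s = -38 + 842 = 804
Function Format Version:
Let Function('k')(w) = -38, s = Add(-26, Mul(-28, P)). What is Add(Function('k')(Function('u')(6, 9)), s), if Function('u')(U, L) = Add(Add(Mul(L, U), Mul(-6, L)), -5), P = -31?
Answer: 804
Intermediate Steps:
Function('u')(U, L) = Add(-5, Mul(-6, L), Mul(L, U)) (Function('u')(U, L) = Add(Add(Mul(-6, L), Mul(L, U)), -5) = Add(-5, Mul(-6, L), Mul(L, U)))
s = 842 (s = Add(-26, Mul(-28, -31)) = Add(-26, 868) = 842)
Add(Function('k')(Function('u')(6, 9)), s) = Add(-38, 842) = 804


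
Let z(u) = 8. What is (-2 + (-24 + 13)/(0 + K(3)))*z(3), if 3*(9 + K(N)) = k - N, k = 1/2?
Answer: -416/59 ≈ -7.0508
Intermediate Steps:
k = ½ ≈ 0.50000
K(N) = -53/6 - N/3 (K(N) = -9 + (½ - N)/3 = -9 + (⅙ - N/3) = -53/6 - N/3)
(-2 + (-24 + 13)/(0 + K(3)))*z(3) = (-2 + (-24 + 13)/(0 + (-53/6 - ⅓*3)))*8 = (-2 - 11/(0 + (-53/6 - 1)))*8 = (-2 - 11/(0 - 59/6))*8 = (-2 - 11/(-59/6))*8 = (-2 - 11*(-6/59))*8 = (-2 + 66/59)*8 = -52/59*8 = -416/59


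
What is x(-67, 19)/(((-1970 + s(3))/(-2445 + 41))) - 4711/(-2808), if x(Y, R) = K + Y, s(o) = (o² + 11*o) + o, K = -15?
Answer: -544466749/5405400 ≈ -100.73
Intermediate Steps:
s(o) = o² + 12*o
x(Y, R) = -15 + Y
x(-67, 19)/(((-1970 + s(3))/(-2445 + 41))) - 4711/(-2808) = (-15 - 67)/(((-1970 + 3*(12 + 3))/(-2445 + 41))) - 4711/(-2808) = -82*(-2404/(-1970 + 3*15)) - 4711*(-1/2808) = -82*(-2404/(-1970 + 45)) + 4711/2808 = -82/((-1925*(-1/2404))) + 4711/2808 = -82/1925/2404 + 4711/2808 = -82*2404/1925 + 4711/2808 = -197128/1925 + 4711/2808 = -544466749/5405400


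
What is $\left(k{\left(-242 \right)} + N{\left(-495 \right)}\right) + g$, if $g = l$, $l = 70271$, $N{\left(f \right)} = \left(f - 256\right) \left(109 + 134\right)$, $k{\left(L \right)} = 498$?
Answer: $-111724$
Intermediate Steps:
$N{\left(f \right)} = -62208 + 243 f$ ($N{\left(f \right)} = \left(-256 + f\right) 243 = -62208 + 243 f$)
$g = 70271$
$\left(k{\left(-242 \right)} + N{\left(-495 \right)}\right) + g = \left(498 + \left(-62208 + 243 \left(-495\right)\right)\right) + 70271 = \left(498 - 182493\right) + 70271 = -181995 + 70271 = -111724$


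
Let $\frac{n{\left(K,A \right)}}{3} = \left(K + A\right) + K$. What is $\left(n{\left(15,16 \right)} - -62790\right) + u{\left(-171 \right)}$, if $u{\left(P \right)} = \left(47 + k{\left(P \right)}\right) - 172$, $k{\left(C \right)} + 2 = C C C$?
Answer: $-4937410$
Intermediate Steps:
$n{\left(K,A \right)} = 3 A + 6 K$ ($n{\left(K,A \right)} = 3 \left(\left(K + A\right) + K\right) = 3 \left(\left(A + K\right) + K\right) = 3 \left(A + 2 K\right) = 3 A + 6 K$)
$k{\left(C \right)} = -2 + C^{3}$ ($k{\left(C \right)} = -2 + C C C = -2 + C^{2} C = -2 + C^{3}$)
$u{\left(P \right)} = -127 + P^{3}$ ($u{\left(P \right)} = \left(47 + \left(-2 + P^{3}\right)\right) - 172 = \left(45 + P^{3}\right) - 172 = -127 + P^{3}$)
$\left(n{\left(15,16 \right)} - -62790\right) + u{\left(-171 \right)} = \left(\left(3 \cdot 16 + 6 \cdot 15\right) - -62790\right) + \left(-127 + \left(-171\right)^{3}\right) = \left(\left(48 + 90\right) + 62790\right) - 5000338 = \left(138 + 62790\right) - 5000338 = 62928 - 5000338 = -4937410$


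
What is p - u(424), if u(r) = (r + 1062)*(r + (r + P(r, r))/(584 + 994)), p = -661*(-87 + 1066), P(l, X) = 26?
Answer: -336010579/263 ≈ -1.2776e+6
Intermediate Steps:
p = -647119 (p = -661*979 = -647119)
u(r) = (1062 + r)*(13/789 + 1579*r/1578) (u(r) = (r + 1062)*(r + (r + 26)/(584 + 994)) = (1062 + r)*(r + (26 + r)/1578) = (1062 + r)*(r + (26 + r)*(1/1578)) = (1062 + r)*(r + (13/789 + r/1578)) = (1062 + r)*(13/789 + 1579*r/1578))
p - u(424) = -647119 - (4602/263 + (1579/1578)*424**2 + (838462/789)*424) = -647119 - (4602/263 + (1579/1578)*179776 + 355507888/789) = -647119 - (4602/263 + 141933152/789 + 355507888/789) = -647119 - 1*165818282/263 = -647119 - 165818282/263 = -336010579/263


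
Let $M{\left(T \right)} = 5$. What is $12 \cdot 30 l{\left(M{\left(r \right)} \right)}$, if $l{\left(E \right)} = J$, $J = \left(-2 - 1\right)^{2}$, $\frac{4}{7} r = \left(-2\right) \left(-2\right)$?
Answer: $3240$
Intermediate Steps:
$r = 7$ ($r = \frac{7 \left(\left(-2\right) \left(-2\right)\right)}{4} = \frac{7}{4} \cdot 4 = 7$)
$J = 9$ ($J = \left(-3\right)^{2} = 9$)
$l{\left(E \right)} = 9$
$12 \cdot 30 l{\left(M{\left(r \right)} \right)} = 12 \cdot 30 \cdot 9 = 360 \cdot 9 = 3240$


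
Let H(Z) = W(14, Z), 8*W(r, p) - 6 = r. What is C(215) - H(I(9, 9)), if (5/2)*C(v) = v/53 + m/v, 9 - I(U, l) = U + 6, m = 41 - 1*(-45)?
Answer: -1901/2650 ≈ -0.71736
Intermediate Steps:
W(r, p) = 3/4 + r/8
m = 86 (m = 41 + 45 = 86)
I(U, l) = 3 - U (I(U, l) = 9 - (U + 6) = 9 - (6 + U) = 9 + (-6 - U) = 3 - U)
H(Z) = 5/2 (H(Z) = 3/4 + (1/8)*14 = 3/4 + 7/4 = 5/2)
C(v) = 2*v/265 + 172/(5*v) (C(v) = 2*(v/53 + 86/v)/5 = 2*(86/v + v/53)/5 = 2*v/265 + 172/(5*v))
C(215) - H(I(9, 9)) = (2/265)*(4558 + 215**2)/215 - 1*5/2 = (2/265)*(1/215)*(4558 + 46225) - 5/2 = (2/265)*(1/215)*50783 - 5/2 = 2362/1325 - 5/2 = -1901/2650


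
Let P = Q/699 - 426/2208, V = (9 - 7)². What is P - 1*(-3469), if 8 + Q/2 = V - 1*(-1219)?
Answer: 297727473/85744 ≈ 3472.3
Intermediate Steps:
V = 4 (V = 2² = 4)
Q = 2430 (Q = -16 + 2*(4 - 1*(-1219)) = -16 + 2*(4 + 1219) = -16 + 2*1223 = -16 + 2446 = 2430)
P = 281537/85744 (P = 2430/699 - 426/2208 = 2430*(1/699) - 426*1/2208 = 810/233 - 71/368 = 281537/85744 ≈ 3.2835)
P - 1*(-3469) = 281537/85744 - 1*(-3469) = 281537/85744 + 3469 = 297727473/85744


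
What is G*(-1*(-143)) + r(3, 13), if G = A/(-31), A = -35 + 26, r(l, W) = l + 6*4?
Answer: 2124/31 ≈ 68.516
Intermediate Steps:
r(l, W) = 24 + l (r(l, W) = l + 24 = 24 + l)
A = -9
G = 9/31 (G = -9/(-31) = -9*(-1/31) = 9/31 ≈ 0.29032)
G*(-1*(-143)) + r(3, 13) = 9*(-1*(-143))/31 + (24 + 3) = (9/31)*143 + 27 = 1287/31 + 27 = 2124/31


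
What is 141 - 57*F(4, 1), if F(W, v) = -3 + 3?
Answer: 141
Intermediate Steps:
F(W, v) = 0
141 - 57*F(4, 1) = 141 - 57*0 = 141 + 0 = 141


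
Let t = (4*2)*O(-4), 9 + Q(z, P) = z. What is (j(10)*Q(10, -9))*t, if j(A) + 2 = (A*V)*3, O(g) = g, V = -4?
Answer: 3904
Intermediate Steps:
Q(z, P) = -9 + z
j(A) = -2 - 12*A (j(A) = -2 + (A*(-4))*3 = -2 - 4*A*3 = -2 - 12*A)
t = -32 (t = (4*2)*(-4) = 8*(-4) = -32)
(j(10)*Q(10, -9))*t = ((-2 - 12*10)*(-9 + 10))*(-32) = ((-2 - 120)*1)*(-32) = -122*1*(-32) = -122*(-32) = 3904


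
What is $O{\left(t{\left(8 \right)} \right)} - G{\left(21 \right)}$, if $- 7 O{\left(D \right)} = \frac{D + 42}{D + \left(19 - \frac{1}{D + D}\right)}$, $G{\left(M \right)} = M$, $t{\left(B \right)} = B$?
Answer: $- \frac{64157}{3017} \approx -21.265$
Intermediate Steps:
$O{\left(D \right)} = - \frac{42 + D}{7 \left(19 + D - \frac{1}{2 D}\right)}$ ($O{\left(D \right)} = - \frac{\left(D + 42\right) \frac{1}{D + \left(19 - \frac{1}{D + D}\right)}}{7} = - \frac{\left(42 + D\right) \frac{1}{D + \left(19 - \frac{1}{2 D}\right)}}{7} = - \frac{\left(42 + D\right) \frac{1}{19 + D - \frac{1}{2 D}}}{7} = - \frac{\frac{1}{19 + D - \frac{1}{2 D}} \left(42 + D\right)}{7} = - \frac{42 + D}{7 \left(19 + D - \frac{1}{2 D}\right)}$)
$O{\left(t{\left(8 \right)} \right)} - G{\left(21 \right)} = \left(-2\right) 8 \frac{1}{-7 + 14 \cdot 8^{2} + 266 \cdot 8} \left(42 + 8\right) - 21 = \left(-2\right) 8 \frac{1}{-7 + 14 \cdot 64 + 2128} \cdot 50 - 21 = \left(-2\right) 8 \frac{1}{-7 + 896 + 2128} \cdot 50 - 21 = \left(-2\right) 8 \cdot \frac{1}{3017} \cdot 50 - 21 = - \frac{800}{3017} - 21 = - \frac{64157}{3017}$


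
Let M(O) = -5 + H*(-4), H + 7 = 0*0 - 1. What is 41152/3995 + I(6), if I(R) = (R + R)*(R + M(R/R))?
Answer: 1623172/3995 ≈ 406.30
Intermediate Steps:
H = -8 (H = -7 + (0*0 - 1) = -7 + (0 - 1) = -7 - 1 = -8)
M(O) = 27 (M(O) = -5 - 8*(-4) = -5 + 32 = 27)
I(R) = 2*R*(27 + R) (I(R) = (R + R)*(R + 27) = (2*R)*(27 + R) = 2*R*(27 + R))
41152/3995 + I(6) = 41152/3995 + 2*6*(27 + 6) = 41152*(1/3995) + 2*6*33 = 41152/3995 + 396 = 1623172/3995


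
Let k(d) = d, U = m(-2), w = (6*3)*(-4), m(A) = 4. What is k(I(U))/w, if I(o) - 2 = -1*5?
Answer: 1/24 ≈ 0.041667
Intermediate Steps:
w = -72 (w = 18*(-4) = -72)
U = 4
I(o) = -3 (I(o) = 2 - 1*5 = 2 - 5 = -3)
k(I(U))/w = -3/(-72) = -1/72*(-3) = 1/24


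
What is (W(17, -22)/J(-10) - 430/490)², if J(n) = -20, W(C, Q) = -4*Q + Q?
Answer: 4190209/240100 ≈ 17.452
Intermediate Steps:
W(C, Q) = -3*Q
(W(17, -22)/J(-10) - 430/490)² = (-3*(-22)/(-20) - 430/490)² = (66*(-1/20) - 430*1/490)² = (-33/10 - 43/49)² = (-2047/490)² = 4190209/240100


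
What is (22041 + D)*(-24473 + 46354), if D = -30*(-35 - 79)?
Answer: 557112141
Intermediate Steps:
D = 3420 (D = -30*(-114) = 3420)
(22041 + D)*(-24473 + 46354) = (22041 + 3420)*(-24473 + 46354) = 25461*21881 = 557112141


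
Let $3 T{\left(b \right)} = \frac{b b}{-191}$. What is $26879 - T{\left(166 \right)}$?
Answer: $\frac{15429223}{573} \approx 26927.0$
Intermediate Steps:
$T{\left(b \right)} = - \frac{b^{2}}{573}$ ($T{\left(b \right)} = \frac{b b \frac{1}{-191}}{3} = \frac{b^{2} \left(- \frac{1}{191}\right)}{3} = \frac{\left(- \frac{1}{191}\right) b^{2}}{3} = - \frac{b^{2}}{573}$)
$26879 - T{\left(166 \right)} = 26879 - - \frac{166^{2}}{573} = 26879 - \left(- \frac{1}{573}\right) 27556 = 26879 - - \frac{27556}{573} = 26879 + \frac{27556}{573} = \frac{15429223}{573}$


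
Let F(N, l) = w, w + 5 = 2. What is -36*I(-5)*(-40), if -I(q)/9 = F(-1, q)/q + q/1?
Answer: 57024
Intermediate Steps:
w = -3 (w = -5 + 2 = -3)
F(N, l) = -3
I(q) = -9*q + 27/q (I(q) = -9*(-3/q + q/1) = -9*(-3/q + q*1) = -9*(-3/q + q) = -9*(q - 3/q) = -9*q + 27/q)
-36*I(-5)*(-40) = -36*(-9*(-5) + 27/(-5))*(-40) = -36*(45 + 27*(-1/5))*(-40) = -36*(45 - 27/5)*(-40) = -36*198/5*(-40) = -7128/5*(-40) = 57024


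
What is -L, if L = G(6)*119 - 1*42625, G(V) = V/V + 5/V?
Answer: 254441/6 ≈ 42407.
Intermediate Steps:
G(V) = 1 + 5/V
L = -254441/6 (L = ((5 + 6)/6)*119 - 1*42625 = ((1/6)*11)*119 - 42625 = (11/6)*119 - 42625 = 1309/6 - 42625 = -254441/6 ≈ -42407.)
-L = -1*(-254441/6) = 254441/6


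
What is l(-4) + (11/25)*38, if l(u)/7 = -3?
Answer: -107/25 ≈ -4.2800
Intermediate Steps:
l(u) = -21 (l(u) = 7*(-3) = -21)
l(-4) + (11/25)*38 = -21 + (11/25)*38 = -21 + 418/25 = -107/25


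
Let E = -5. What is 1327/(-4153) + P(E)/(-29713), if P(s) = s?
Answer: -39408386/123398089 ≈ -0.31936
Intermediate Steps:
1327/(-4153) + P(E)/(-29713) = 1327/(-4153) - 5/(-29713) = 1327*(-1/4153) - 5*(-1/29713) = -1327/4153 + 5/29713 = -39408386/123398089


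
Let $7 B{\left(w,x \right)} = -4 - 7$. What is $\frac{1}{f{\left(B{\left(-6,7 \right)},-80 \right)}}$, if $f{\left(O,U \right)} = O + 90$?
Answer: $\frac{7}{619} \approx 0.011309$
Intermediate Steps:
$B{\left(w,x \right)} = - \frac{11}{7}$ ($B{\left(w,x \right)} = \frac{-4 - 7}{7} = \frac{1}{7} \left(-11\right) = - \frac{11}{7}$)
$f{\left(O,U \right)} = 90 + O$
$\frac{1}{f{\left(B{\left(-6,7 \right)},-80 \right)}} = \frac{1}{90 - \frac{11}{7}} = \frac{1}{\frac{619}{7}} = \frac{7}{619}$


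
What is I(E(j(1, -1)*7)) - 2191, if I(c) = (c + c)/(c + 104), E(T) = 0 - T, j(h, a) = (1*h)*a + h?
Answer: -2191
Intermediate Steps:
j(h, a) = h + a*h (j(h, a) = h*a + h = a*h + h = h + a*h)
E(T) = -T
I(c) = 2*c/(104 + c) (I(c) = (2*c)/(104 + c) = 2*c/(104 + c))
I(E(j(1, -1)*7)) - 2191 = 2*(-1*(1 - 1)*7)/(104 - 1*(1 - 1)*7) - 2191 = 2*(-1*0*7)/(104 - 1*0*7) - 2191 = 2*(-0*7)/(104 - 0*7) - 2191 = 2*(-1*0)/(104 - 1*0) - 2191 = 2*0/(104 + 0) - 2191 = 2*0/104 - 2191 = 2*0*(1/104) - 2191 = 0 - 2191 = -2191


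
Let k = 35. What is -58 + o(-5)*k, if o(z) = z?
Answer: -233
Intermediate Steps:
-58 + o(-5)*k = -58 - 5*35 = -58 - 175 = -233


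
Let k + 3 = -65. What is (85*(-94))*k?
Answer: 543320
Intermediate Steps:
k = -68 (k = -3 - 65 = -68)
(85*(-94))*k = (85*(-94))*(-68) = -7990*(-68) = 543320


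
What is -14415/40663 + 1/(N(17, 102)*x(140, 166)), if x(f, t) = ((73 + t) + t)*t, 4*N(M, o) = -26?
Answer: -6299323588/17769527685 ≈ -0.35450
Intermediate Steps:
N(M, o) = -13/2 (N(M, o) = (¼)*(-26) = -13/2)
x(f, t) = t*(73 + 2*t) (x(f, t) = (73 + 2*t)*t = t*(73 + 2*t))
-14415/40663 + 1/(N(17, 102)*x(140, 166)) = -14415/40663 + 1/((-13/2)*((166*(73 + 2*166)))) = -14415*1/40663 - 2*1/(166*(73 + 332))/13 = -14415/40663 - 2/(13*(166*405)) = -14415/40663 - 2/13/67230 = -14415/40663 - 2/13*1/67230 = -14415/40663 - 1/436995 = -6299323588/17769527685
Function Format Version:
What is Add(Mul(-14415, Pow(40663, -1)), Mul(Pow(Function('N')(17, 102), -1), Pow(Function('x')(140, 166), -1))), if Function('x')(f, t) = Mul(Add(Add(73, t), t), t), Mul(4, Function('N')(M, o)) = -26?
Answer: Rational(-6299323588, 17769527685) ≈ -0.35450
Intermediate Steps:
Function('N')(M, o) = Rational(-13, 2) (Function('N')(M, o) = Mul(Rational(1, 4), -26) = Rational(-13, 2))
Function('x')(f, t) = Mul(t, Add(73, Mul(2, t))) (Function('x')(f, t) = Mul(Add(73, Mul(2, t)), t) = Mul(t, Add(73, Mul(2, t))))
Add(Mul(-14415, Pow(40663, -1)), Mul(Pow(Function('N')(17, 102), -1), Pow(Function('x')(140, 166), -1))) = Add(Mul(-14415, Pow(40663, -1)), Mul(Pow(Rational(-13, 2), -1), Pow(Mul(166, Add(73, Mul(2, 166))), -1))) = Add(Mul(-14415, Rational(1, 40663)), Mul(Rational(-2, 13), Pow(Mul(166, Add(73, 332)), -1))) = Add(Rational(-14415, 40663), Mul(Rational(-2, 13), Pow(Mul(166, 405), -1))) = Add(Rational(-14415, 40663), Mul(Rational(-2, 13), Pow(67230, -1))) = Add(Rational(-14415, 40663), Mul(Rational(-2, 13), Rational(1, 67230))) = Add(Rational(-14415, 40663), Rational(-1, 436995)) = Rational(-6299323588, 17769527685)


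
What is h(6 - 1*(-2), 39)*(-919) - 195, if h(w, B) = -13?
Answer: 11752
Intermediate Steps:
h(6 - 1*(-2), 39)*(-919) - 195 = -13*(-919) - 195 = 11947 - 195 = 11752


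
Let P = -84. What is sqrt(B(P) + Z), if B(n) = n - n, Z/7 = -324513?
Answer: 21*I*sqrt(5151) ≈ 1507.2*I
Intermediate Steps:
Z = -2271591 (Z = 7*(-324513) = -2271591)
B(n) = 0
sqrt(B(P) + Z) = sqrt(0 - 2271591) = sqrt(-2271591) = 21*I*sqrt(5151)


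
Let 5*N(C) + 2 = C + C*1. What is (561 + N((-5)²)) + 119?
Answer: 3448/5 ≈ 689.60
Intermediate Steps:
N(C) = -⅖ + 2*C/5 (N(C) = -⅖ + (C + C*1)/5 = -⅖ + (C + C)/5 = -⅖ + (2*C)/5 = -⅖ + 2*C/5)
(561 + N((-5)²)) + 119 = (561 + (-⅖ + (⅖)*(-5)²)) + 119 = (561 + (-⅖ + (⅖)*25)) + 119 = (561 + (-⅖ + 10)) + 119 = (561 + 48/5) + 119 = 2853/5 + 119 = 3448/5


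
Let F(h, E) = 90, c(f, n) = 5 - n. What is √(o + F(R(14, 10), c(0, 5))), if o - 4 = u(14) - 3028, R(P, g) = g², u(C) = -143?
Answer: I*√3077 ≈ 55.471*I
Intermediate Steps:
o = -3167 (o = 4 + (-143 - 3028) = 4 - 3171 = -3167)
√(o + F(R(14, 10), c(0, 5))) = √(-3167 + 90) = √(-3077) = I*√3077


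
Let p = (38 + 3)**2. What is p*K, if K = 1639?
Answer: 2755159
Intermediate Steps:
p = 1681 (p = 41**2 = 1681)
p*K = 1681*1639 = 2755159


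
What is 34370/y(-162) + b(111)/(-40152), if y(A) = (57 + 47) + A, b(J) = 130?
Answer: -345007945/582204 ≈ -592.59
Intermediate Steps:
y(A) = 104 + A
34370/y(-162) + b(111)/(-40152) = 34370/(104 - 162) + 130/(-40152) = 34370/(-58) + 130*(-1/40152) = 34370*(-1/58) - 65/20076 = -17185/29 - 65/20076 = -345007945/582204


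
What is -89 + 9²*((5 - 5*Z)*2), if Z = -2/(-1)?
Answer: -899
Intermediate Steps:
Z = 2 (Z = -2*(-1) = 2)
-89 + 9²*((5 - 5*Z)*2) = -89 + 9²*((5 - 5*2)*2) = -89 + 81*((5 - 10)*2) = -89 + 81*(-5*2) = -89 + 81*(-10) = -89 - 810 = -899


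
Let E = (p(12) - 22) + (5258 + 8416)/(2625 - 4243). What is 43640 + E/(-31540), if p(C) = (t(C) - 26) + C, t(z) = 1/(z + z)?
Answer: 5344858398371/122476128 ≈ 43640.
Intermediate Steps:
t(z) = 1/(2*z)
p(C) = -26 + C + 1/(2*C) (p(C) = (1/(2*C) - 26) + C = (-26 + 1/(2*C)) + C = -26 + C + 1/(2*C))
E = -862255/19416 (E = ((-26 + 12 + (½)/12) - 22) + (5258 + 8416)/(2625 - 4243) = ((-26 + 12 + (½)*(1/12)) - 22) + 13674/(-1618) = ((-26 + 12 + 1/24) - 22) + 13674*(-1/1618) = (-335/24 - 22) - 6837/809 = -863/24 - 6837/809 = -862255/19416 ≈ -44.409)
43640 + E/(-31540) = 43640 - 862255/19416/(-31540) = 43640 - 862255/19416*(-1/31540) = 43640 + 172451/122476128 = 5344858398371/122476128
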